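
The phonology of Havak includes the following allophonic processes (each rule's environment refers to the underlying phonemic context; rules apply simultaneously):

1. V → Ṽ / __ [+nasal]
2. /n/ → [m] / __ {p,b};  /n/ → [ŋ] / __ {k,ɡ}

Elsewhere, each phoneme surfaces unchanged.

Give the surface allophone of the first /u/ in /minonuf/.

[u]

/u/ (between /n/ and /f/): rule 1 targets it, but not before a nasal consonant → unchanged [u].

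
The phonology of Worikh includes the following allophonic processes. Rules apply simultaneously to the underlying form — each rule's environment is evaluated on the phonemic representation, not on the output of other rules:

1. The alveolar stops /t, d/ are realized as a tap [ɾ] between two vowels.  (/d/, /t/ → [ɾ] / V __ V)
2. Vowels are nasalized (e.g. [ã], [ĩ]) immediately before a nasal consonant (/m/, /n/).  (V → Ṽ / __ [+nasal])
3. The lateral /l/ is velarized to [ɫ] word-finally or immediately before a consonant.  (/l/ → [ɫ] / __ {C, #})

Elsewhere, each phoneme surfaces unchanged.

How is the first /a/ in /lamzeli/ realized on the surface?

/a/ — between /l/ and /m/, before a nasal consonant — surfaces as [ã] (rule 2).

[ã]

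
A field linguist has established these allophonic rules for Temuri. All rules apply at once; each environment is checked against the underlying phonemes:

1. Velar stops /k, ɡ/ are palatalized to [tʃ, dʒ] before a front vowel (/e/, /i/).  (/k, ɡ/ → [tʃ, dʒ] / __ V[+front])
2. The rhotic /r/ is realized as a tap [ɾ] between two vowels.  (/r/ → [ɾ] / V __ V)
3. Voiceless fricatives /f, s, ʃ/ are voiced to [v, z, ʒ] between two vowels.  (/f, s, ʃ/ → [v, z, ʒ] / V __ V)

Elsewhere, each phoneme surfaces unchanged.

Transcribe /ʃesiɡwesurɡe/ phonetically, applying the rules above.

[ʃeziɡwezurdʒe]

/ʃ/ (word-initial) is in the target of rule 3 but the environment (between two vowels) is not met → [ʃ].
/e/ stays [e].
/s/ — between /e/ and /i/, between two vowels — surfaces as [z] (rule 3).
/i/ (between /s/ and /ɡ/): no rule targets it → [i].
/ɡ/ — between /i/ and /w/; rule 1 does not apply here → [ɡ].
/w/ stays [w].
/e/ stays [e].
/s/ (between /e/ and /u/) occurs between two vowels → [z] by rule 3.
/u/ (between /s/ and /r/): no rule targets it → [u].
/r/ (between /u/ and /ɡ/): rule 2 targets it, but not between two vowels → unchanged [r].
/ɡ/ meets the environment for rule 1 (before a front vowel) → [dʒ].
/e/ (word-final) is unaffected → [e].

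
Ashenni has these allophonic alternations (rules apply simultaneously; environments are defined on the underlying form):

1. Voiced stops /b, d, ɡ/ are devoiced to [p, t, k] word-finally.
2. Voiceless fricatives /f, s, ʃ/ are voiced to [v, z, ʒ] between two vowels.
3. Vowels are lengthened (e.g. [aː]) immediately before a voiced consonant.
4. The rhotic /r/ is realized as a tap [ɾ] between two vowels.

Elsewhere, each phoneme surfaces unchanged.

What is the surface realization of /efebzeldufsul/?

[eveːbzeːldufsuːl]

/e/ — word-initial; rule 3 does not apply here → [e].
/f/ meets the environment for rule 2 (between two vowels) → [v].
/e/ meets the environment for rule 3 (before a voiced consonant) → [eː].
/b/ (between /e/ and /z/) is in the target of rule 1 but the environment (word-finally) is not met → [b].
/z/ — not in any rule's target class → [z].
Rule 3 applies to /e/ (between /z/ and /l/: before a voiced consonant) → [eː].
/l/ (between /e/ and /d/) is unaffected → [l].
/d/ (between /l/ and /u/) fails the environment for rule 1, so it stays [d].
/u/ — between /d/ and /f/; rule 3 does not apply here → [u].
/f/ (between /u/ and /s/): rule 2 targets it, but not between two vowels → unchanged [f].
/s/ (between /f/ and /u/) is in the target of rule 2 but the environment (between two vowels) is not met → [s].
/u/ — between /s/ and /l/, before a voiced consonant — surfaces as [uː] (rule 3).
/l/ (word-final) is unaffected → [l].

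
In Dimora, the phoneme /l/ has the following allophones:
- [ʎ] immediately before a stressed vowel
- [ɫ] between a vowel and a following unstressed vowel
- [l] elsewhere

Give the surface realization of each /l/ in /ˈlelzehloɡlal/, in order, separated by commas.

Occurrence 1 (position 1): immediately before a stressed vowel → [ʎ].
Occurrence 2 (position 3): no conditioning environment matches → elsewhere allophone [l].
Occurrence 3 (position 7): no conditioning environment matches → elsewhere allophone [l].
Occurrence 4 (position 10): no conditioning environment matches → elsewhere allophone [l].
Occurrence 5 (position 12): no conditioning environment matches → elsewhere allophone [l].

[ʎ], [l], [l], [l], [l]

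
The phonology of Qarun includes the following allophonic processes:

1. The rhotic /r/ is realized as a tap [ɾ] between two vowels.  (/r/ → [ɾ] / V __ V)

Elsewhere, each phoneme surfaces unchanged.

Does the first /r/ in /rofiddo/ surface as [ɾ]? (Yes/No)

/r/ (word-initial) fails the environment for rule 1, so it stays [r].
The actual realization is [r], not [ɾ].

No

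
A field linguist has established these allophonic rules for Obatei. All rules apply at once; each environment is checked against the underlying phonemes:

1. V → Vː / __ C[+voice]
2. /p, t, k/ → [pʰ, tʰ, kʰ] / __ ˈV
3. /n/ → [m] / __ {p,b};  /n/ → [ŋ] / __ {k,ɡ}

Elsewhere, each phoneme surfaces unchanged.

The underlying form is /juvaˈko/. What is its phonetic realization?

[juːvaˈkʰo]

/j/ — not in any rule's target class → [j].
Rule 1 applies to /u/ (between /j/ and /v/: before a voiced consonant) → [uː].
/v/ (between /u/ and /a/) is unaffected → [v].
/a/ (between /v/ and /k/) fails the environment for rule 1, so it stays [a].
/k/ — between /a/ and /o/, immediately before a stressed vowel — surfaces as [kʰ] (rule 2).
/o/ (word-final): rule 1 targets it, but not before a voiced consonant → unchanged [o].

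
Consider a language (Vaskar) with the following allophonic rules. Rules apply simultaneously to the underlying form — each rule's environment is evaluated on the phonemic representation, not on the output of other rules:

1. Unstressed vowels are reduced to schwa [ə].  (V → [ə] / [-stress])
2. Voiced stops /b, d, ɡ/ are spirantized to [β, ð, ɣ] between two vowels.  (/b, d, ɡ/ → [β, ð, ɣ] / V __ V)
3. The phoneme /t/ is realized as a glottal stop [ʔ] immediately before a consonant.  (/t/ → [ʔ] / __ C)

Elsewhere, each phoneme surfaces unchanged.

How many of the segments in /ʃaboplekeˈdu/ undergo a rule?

6

Segments that undergo a rule: /a/ → [ə] (rule 1); /b/ → [β] (rule 2); /o/ → [ə] (rule 1); /e/ → [ə] (rule 1); /e/ → [ə] (rule 1); /d/ → [ð] (rule 2).
All other segments surface unchanged.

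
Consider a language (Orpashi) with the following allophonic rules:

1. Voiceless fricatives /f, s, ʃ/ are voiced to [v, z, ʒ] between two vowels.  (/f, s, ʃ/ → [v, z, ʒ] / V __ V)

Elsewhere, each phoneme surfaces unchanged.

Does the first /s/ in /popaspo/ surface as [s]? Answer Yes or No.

Yes

/s/ — between /a/ and /p/; rule 1 does not apply here → [s].
The actual realization is [s], which matches [s].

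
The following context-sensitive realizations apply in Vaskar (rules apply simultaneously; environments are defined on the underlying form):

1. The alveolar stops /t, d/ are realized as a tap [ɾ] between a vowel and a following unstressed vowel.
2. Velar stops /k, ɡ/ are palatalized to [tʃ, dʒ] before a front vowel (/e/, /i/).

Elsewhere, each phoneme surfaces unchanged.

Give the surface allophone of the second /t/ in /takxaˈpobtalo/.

/t/ (between /b/ and /a/): rule 1 targets it, but not between a vowel and a following unstressed vowel → unchanged [t].

[t]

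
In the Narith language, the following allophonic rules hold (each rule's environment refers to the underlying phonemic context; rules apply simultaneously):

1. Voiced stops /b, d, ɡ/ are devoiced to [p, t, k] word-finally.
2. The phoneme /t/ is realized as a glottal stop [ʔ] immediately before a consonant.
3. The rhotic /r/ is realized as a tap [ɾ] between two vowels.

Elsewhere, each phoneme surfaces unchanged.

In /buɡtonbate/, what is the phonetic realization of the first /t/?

[t]

/t/ (between /ɡ/ and /o/) fails the environment for rule 2, so it stays [t].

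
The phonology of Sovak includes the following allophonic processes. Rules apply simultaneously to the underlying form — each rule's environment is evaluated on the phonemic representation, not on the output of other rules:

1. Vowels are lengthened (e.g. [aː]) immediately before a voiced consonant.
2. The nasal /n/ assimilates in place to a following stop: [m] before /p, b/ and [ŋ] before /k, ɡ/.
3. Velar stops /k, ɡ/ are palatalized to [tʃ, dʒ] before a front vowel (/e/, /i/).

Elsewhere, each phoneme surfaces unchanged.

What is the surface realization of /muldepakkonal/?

/u/ (between /m/ and /l/): before a voiced consonant, so rule 1 applies → [uː].
/e/ (between /d/ and /p/) is in the target of rule 1 but the environment (before a voiced consonant) is not met → [e].
/a/ (between /p/ and /k/): rule 1 targets it, but not before a voiced consonant → unchanged [a].
/k/ (between /a/ and /k/): rule 3 targets it, but not before a front vowel → unchanged [k].
/k/ (between /k/ and /o/) fails the environment for rule 3, so it stays [k].
/o/ (between /k/ and /n/) occurs before a voiced consonant → [oː] by rule 1.
/n/ (between /o/ and /a/): rule 2 targets it, but not before a labial or velar stop → unchanged [n].
/a/ (between /n/ and /l/) occurs before a voiced consonant → [aː] by rule 1.

[muːldepakkoːnaːl]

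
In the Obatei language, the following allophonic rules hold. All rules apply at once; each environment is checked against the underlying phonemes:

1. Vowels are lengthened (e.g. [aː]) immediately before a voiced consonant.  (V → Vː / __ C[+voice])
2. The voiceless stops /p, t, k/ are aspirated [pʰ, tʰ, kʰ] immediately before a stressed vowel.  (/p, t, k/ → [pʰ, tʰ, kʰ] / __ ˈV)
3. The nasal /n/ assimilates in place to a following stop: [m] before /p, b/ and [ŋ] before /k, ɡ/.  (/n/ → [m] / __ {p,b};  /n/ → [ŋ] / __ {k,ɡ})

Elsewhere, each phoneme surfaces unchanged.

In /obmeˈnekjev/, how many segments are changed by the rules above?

Segments that undergo a rule: /o/ → [oː] (rule 1); /e/ → [eː] (rule 1); /e/ → [eː] (rule 1).
All other segments surface unchanged.

3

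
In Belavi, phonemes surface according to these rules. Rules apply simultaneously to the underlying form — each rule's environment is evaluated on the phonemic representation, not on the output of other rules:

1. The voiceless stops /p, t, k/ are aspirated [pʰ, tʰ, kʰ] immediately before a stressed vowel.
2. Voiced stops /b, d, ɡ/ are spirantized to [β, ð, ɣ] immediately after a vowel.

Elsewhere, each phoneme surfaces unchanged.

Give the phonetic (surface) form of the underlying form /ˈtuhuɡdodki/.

/t/ — word-initial, immediately before a stressed vowel — surfaces as [tʰ] (rule 1).
/ɡ/ — between /u/ and /d/, immediately after a vowel — surfaces as [ɣ] (rule 2).
/d/ (between /ɡ/ and /o/) is in the target of rule 2 but the environment (immediately after a vowel) is not met → [d].
/d/ meets the environment for rule 2 (immediately after a vowel) → [ð].
/k/ (between /d/ and /i/) fails the environment for rule 1, so it stays [k].

[ˈtʰuhuɣdoðki]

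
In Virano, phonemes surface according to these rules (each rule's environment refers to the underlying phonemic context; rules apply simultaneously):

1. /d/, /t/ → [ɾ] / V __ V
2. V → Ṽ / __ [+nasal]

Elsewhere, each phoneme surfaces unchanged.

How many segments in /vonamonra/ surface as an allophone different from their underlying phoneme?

Segments that undergo a rule: /o/ → [õ] (rule 2); /a/ → [ã] (rule 2); /o/ → [õ] (rule 2).
All other segments surface unchanged.

3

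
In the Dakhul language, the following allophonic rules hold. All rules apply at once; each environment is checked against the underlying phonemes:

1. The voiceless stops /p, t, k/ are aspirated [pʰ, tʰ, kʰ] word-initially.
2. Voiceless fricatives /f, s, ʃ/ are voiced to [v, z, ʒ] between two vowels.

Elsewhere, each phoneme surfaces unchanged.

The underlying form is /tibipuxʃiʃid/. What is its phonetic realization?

[tʰibipuxʃiʒid]

/t/ (word-initial): word-initially, so rule 1 applies → [tʰ].
/p/ — between /i/ and /u/; rule 1 does not apply here → [p].
/ʃ/ (between /x/ and /i/): rule 2 targets it, but not between two vowels → unchanged [ʃ].
/ʃ/ meets the environment for rule 2 (between two vowels) → [ʒ].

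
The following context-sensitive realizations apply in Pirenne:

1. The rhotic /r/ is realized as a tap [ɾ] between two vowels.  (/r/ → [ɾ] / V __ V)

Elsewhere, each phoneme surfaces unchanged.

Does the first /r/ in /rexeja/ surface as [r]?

Yes

/r/ — word-initial; rule 1 does not apply here → [r].
The actual realization is [r], which matches [r].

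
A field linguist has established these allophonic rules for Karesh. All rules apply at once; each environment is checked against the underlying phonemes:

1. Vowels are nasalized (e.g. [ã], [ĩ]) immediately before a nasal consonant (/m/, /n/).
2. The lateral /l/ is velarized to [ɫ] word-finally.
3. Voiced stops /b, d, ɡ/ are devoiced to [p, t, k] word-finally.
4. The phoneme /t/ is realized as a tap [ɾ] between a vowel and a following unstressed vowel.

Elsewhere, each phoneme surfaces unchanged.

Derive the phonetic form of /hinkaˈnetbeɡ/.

[hĩnkãˈnetbek]

/h/ (word-initial) is unaffected → [h].
/i/ (between /h/ and /n/): before a nasal consonant, so rule 1 applies → [ĩ].
/n/ (between /i/ and /k/): no rule targets it → [n].
/k/ (between /n/ and /a/): no rule targets it → [k].
/a/ meets the environment for rule 1 (before a nasal consonant) → [ã].
/n/ — not in any rule's target class → [n].
/e/ (between /n/ and /t/) is in the target of rule 1 but the environment (before a nasal consonant) is not met → [e].
/t/ (between /e/ and /b/): rule 4 targets it, but not between a vowel and a following unstressed vowel → unchanged [t].
/b/ (between /t/ and /e/): rule 3 targets it, but not word-finally → unchanged [b].
/e/ (between /b/ and /ɡ/) is in the target of rule 1 but the environment (before a nasal consonant) is not met → [e].
/ɡ/ (word-final): word-finally, so rule 3 applies → [k].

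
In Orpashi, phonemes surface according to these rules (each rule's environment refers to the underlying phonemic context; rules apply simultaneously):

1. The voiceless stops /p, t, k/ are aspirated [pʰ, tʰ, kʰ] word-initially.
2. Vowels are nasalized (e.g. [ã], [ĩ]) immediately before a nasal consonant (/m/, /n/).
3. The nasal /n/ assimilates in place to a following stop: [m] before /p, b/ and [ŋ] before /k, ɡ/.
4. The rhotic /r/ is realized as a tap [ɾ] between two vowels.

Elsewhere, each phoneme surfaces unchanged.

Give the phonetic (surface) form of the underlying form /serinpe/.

/s/ (word-initial) is unaffected → [s].
/e/ (between /s/ and /r/): rule 2 targets it, but not before a nasal consonant → unchanged [e].
/r/ meets the environment for rule 4 (between two vowels) → [ɾ].
/i/ — between /r/ and /n/, before a nasal consonant — surfaces as [ĩ] (rule 2).
/n/ — between /i/ and /p/, before a labial or velar stop — surfaces as [m] (rule 3).
/p/ — between /n/ and /e/; rule 1 does not apply here → [p].
/e/ (word-final) fails the environment for rule 2, so it stays [e].

[seɾĩmpe]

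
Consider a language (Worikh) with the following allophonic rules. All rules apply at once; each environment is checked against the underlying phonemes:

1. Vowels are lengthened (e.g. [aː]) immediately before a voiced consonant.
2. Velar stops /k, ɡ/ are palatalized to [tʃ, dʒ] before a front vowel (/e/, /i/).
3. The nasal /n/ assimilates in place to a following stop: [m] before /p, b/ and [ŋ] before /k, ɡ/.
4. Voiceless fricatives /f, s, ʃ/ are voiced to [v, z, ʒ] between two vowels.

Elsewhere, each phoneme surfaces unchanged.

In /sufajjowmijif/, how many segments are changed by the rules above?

Segments that undergo a rule: /f/ → [v] (rule 4); /a/ → [aː] (rule 1); /o/ → [oː] (rule 1); /i/ → [iː] (rule 1).
All other segments surface unchanged.

4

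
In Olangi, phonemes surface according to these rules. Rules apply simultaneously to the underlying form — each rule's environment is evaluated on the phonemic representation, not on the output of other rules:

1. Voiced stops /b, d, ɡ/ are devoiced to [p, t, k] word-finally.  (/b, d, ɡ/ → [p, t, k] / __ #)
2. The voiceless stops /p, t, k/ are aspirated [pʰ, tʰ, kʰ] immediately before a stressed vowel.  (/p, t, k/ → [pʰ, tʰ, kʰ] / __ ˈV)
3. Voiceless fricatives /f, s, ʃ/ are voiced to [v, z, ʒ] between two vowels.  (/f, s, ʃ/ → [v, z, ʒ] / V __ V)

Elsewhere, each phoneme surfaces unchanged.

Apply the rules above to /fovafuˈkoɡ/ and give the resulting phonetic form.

[fovavuˈkʰok]

/f/ (word-initial) fails the environment for rule 3, so it stays [f].
/o/ (between /f/ and /v/): no rule targets it → [o].
/v/ (between /o/ and /a/) is unaffected → [v].
/a/ — not in any rule's target class → [a].
/f/ (between /a/ and /u/) occurs between two vowels → [v] by rule 3.
/u/ (between /f/ and /k/) is unaffected → [u].
Rule 2 applies to /k/ (between /u/ and /o/: immediately before a stressed vowel) → [kʰ].
/o/ stays [o].
/ɡ/ — word-final, word-finally — surfaces as [k] (rule 1).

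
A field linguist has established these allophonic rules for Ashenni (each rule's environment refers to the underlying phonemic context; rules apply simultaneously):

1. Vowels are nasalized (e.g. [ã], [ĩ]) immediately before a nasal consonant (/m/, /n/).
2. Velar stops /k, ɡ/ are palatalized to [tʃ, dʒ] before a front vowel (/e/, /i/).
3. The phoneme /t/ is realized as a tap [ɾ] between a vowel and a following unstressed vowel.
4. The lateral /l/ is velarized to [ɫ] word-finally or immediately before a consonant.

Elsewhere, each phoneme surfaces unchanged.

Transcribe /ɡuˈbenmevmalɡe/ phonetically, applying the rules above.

[ɡuˈbẽnmevmaɫdʒe]

/ɡ/ — word-initial; rule 2 does not apply here → [ɡ].
/u/ (between /ɡ/ and /b/): rule 1 targets it, but not before a nasal consonant → unchanged [u].
/b/ — not in any rule's target class → [b].
/e/ — between /b/ and /n/, before a nasal consonant — surfaces as [ẽ] (rule 1).
/n/ (between /e/ and /m/) is unaffected → [n].
/m/ (between /n/ and /e/) is unaffected → [m].
/e/ (between /m/ and /v/): rule 1 targets it, but not before a nasal consonant → unchanged [e].
/v/ (between /e/ and /m/): no rule targets it → [v].
/m/ (between /v/ and /a/) is unaffected → [m].
/a/ (between /m/ and /l/) is in the target of rule 1 but the environment (before a nasal consonant) is not met → [a].
/l/ — between /a/ and /ɡ/, word-finally or immediately before a consonant — surfaces as [ɫ] (rule 4).
/ɡ/ (between /l/ and /e/) occurs before a front vowel → [dʒ] by rule 2.
/e/ — word-final; rule 1 does not apply here → [e].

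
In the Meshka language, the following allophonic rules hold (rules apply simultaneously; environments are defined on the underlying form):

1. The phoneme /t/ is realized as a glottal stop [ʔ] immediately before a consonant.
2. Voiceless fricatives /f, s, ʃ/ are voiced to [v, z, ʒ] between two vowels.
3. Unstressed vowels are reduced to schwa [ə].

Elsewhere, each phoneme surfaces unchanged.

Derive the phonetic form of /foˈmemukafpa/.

/f/ (word-initial): rule 2 targets it, but not between two vowels → unchanged [f].
/o/ meets the environment for rule 3 (in an unstressed syllable) → [ə].
/m/ — not in any rule's target class → [m].
/e/ (between /m/ and /m/): rule 3 targets it, but not in an unstressed syllable → unchanged [e].
/m/ (between /e/ and /u/): no rule targets it → [m].
/u/ (between /m/ and /k/) occurs in an unstressed syllable → [ə] by rule 3.
/k/ (between /u/ and /a/) is unaffected → [k].
/a/ — between /k/ and /f/, in an unstressed syllable — surfaces as [ə] (rule 3).
/f/ — between /a/ and /p/; rule 2 does not apply here → [f].
/p/ (between /f/ and /a/): no rule targets it → [p].
/a/ (word-final) occurs in an unstressed syllable → [ə] by rule 3.

[fəˈmeməkəfpə]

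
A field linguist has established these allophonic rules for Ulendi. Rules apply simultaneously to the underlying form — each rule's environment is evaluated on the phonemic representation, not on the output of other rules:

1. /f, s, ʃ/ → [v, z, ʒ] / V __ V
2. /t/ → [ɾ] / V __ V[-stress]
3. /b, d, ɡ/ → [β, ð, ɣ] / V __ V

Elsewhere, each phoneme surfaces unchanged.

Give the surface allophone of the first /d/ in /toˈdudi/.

Rule 3 applies to /d/ (between /o/ and /u/: between two vowels) → [ð].

[ð]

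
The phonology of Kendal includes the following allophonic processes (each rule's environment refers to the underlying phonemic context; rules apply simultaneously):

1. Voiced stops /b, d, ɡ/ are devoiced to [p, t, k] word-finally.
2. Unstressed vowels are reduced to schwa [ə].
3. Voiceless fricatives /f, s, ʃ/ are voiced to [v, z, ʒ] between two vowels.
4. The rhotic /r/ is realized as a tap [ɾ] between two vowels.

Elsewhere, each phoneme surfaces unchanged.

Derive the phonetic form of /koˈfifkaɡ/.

[kəˈvifkək]

/k/ (word-initial): no rule targets it → [k].
Rule 2 applies to /o/ (between /k/ and /f/: in an unstressed syllable) → [ə].
/f/ — between /o/ and /i/, between two vowels — surfaces as [v] (rule 3).
/i/ (between /f/ and /f/) is in the target of rule 2 but the environment (in an unstressed syllable) is not met → [i].
/f/ — between /i/ and /k/; rule 3 does not apply here → [f].
/k/ — not in any rule's target class → [k].
/a/ — between /k/ and /ɡ/, in an unstressed syllable — surfaces as [ə] (rule 2).
/ɡ/ meets the environment for rule 1 (word-finally) → [k].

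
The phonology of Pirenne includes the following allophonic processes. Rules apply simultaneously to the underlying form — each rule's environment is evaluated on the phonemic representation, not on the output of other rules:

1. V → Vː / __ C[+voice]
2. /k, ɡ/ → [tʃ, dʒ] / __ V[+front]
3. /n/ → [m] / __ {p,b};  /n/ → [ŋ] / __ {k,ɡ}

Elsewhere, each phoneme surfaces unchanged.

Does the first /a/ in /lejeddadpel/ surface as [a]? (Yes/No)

/a/ (between /d/ and /d/): before a voiced consonant, so rule 1 applies → [aː].
The actual realization is [aː], not [a].

No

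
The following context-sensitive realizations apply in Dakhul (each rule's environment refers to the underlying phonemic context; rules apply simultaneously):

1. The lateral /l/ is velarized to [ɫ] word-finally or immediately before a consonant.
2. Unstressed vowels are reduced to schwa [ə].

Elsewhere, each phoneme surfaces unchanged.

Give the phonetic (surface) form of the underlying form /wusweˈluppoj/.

[wəswəˈluppəj]

/u/ (between /w/ and /s/): in an unstressed syllable, so rule 2 applies → [ə].
Rule 2 applies to /e/ (between /w/ and /l/: in an unstressed syllable) → [ə].
/l/ (between /e/ and /u/) is in the target of rule 1 but the environment (word-finally or immediately before a consonant) is not met → [l].
/u/ (between /l/ and /p/) fails the environment for rule 2, so it stays [u].
/o/ — between /p/ and /j/, in an unstressed syllable — surfaces as [ə] (rule 2).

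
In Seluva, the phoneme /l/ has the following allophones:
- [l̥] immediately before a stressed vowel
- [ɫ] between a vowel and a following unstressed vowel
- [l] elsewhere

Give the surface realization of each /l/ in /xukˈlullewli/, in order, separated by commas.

[l̥], [l], [l], [l]

Occurrence 1 (position 4): immediately before a stressed vowel → [l̥].
Occurrence 2 (position 6): no conditioning environment matches → elsewhere allophone [l].
Occurrence 3 (position 7): no conditioning environment matches → elsewhere allophone [l].
Occurrence 4 (position 10): no conditioning environment matches → elsewhere allophone [l].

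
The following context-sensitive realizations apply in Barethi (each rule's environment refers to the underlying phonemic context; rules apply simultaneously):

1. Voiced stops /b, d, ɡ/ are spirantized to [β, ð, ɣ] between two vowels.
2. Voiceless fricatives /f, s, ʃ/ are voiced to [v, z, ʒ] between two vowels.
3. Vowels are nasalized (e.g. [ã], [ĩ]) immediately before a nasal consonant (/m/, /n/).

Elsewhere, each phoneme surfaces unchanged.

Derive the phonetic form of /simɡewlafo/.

[sĩmɡewlavo]

/s/ (word-initial) is in the target of rule 2 but the environment (between two vowels) is not met → [s].
/i/ meets the environment for rule 3 (before a nasal consonant) → [ĩ].
/m/ (between /i/ and /ɡ/): no rule targets it → [m].
/ɡ/ — between /m/ and /e/; rule 1 does not apply here → [ɡ].
/e/ (between /ɡ/ and /w/) is in the target of rule 3 but the environment (before a nasal consonant) is not met → [e].
/w/ stays [w].
/l/ — not in any rule's target class → [l].
/a/ — between /l/ and /f/; rule 3 does not apply here → [a].
Rule 2 applies to /f/ (between /a/ and /o/: between two vowels) → [v].
/o/ (word-final) fails the environment for rule 3, so it stays [o].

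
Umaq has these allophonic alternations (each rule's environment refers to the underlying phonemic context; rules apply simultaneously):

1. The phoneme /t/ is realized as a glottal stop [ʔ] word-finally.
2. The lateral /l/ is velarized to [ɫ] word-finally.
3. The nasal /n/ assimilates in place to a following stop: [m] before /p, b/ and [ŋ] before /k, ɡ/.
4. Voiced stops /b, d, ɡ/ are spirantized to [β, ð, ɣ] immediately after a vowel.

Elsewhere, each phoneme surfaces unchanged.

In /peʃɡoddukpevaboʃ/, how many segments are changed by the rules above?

2

Segments that undergo a rule: /d/ → [ð] (rule 4); /b/ → [β] (rule 4).
All other segments surface unchanged.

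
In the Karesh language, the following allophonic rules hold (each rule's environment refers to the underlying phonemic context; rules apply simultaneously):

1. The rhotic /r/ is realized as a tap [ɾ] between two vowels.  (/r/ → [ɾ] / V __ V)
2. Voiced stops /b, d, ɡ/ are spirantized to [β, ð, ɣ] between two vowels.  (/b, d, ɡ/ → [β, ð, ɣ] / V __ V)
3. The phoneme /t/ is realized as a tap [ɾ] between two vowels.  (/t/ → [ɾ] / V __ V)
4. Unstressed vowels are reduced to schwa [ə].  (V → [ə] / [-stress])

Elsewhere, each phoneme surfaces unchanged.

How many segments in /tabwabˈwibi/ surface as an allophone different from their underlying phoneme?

Segments that undergo a rule: /a/ → [ə] (rule 4); /a/ → [ə] (rule 4); /b/ → [β] (rule 2); /i/ → [ə] (rule 4).
All other segments surface unchanged.

4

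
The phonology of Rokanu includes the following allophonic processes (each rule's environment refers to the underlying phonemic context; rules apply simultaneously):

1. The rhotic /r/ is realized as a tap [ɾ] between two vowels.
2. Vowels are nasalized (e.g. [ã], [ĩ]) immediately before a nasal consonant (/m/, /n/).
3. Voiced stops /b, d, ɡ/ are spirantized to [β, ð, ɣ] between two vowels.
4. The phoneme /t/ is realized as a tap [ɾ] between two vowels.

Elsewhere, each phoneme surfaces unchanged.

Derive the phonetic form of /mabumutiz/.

[maβũmuɾiz]

/m/ — not in any rule's target class → [m].
/a/ (between /m/ and /b/): rule 2 targets it, but not before a nasal consonant → unchanged [a].
/b/ (between /a/ and /u/): between two vowels, so rule 3 applies → [β].
/u/ — between /b/ and /m/, before a nasal consonant — surfaces as [ũ] (rule 2).
/m/ stays [m].
/u/ (between /m/ and /t/) fails the environment for rule 2, so it stays [u].
/t/ (between /u/ and /i/): between two vowels, so rule 4 applies → [ɾ].
/i/ (between /t/ and /z/) is in the target of rule 2 but the environment (before a nasal consonant) is not met → [i].
/z/ (word-final) is unaffected → [z].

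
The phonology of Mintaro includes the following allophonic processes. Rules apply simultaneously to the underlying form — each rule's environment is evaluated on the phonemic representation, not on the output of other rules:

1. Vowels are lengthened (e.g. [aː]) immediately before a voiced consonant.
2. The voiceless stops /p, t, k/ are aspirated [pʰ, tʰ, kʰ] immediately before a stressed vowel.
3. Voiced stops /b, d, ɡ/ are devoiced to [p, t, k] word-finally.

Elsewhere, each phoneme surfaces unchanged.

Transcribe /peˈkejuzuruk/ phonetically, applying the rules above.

/p/ (word-initial): rule 2 targets it, but not immediately before a stressed vowel → unchanged [p].
/e/ (between /p/ and /k/) is in the target of rule 1 but the environment (before a voiced consonant) is not met → [e].
Rule 2 applies to /k/ (between /e/ and /e/: immediately before a stressed vowel) → [kʰ].
/e/ (between /k/ and /j/) occurs before a voiced consonant → [eː] by rule 1.
/j/ — not in any rule's target class → [j].
/u/ (between /j/ and /z/): before a voiced consonant, so rule 1 applies → [uː].
/z/ (between /u/ and /u/): no rule targets it → [z].
/u/ — between /z/ and /r/, before a voiced consonant — surfaces as [uː] (rule 1).
/r/ (between /u/ and /u/) is unaffected → [r].
/u/ (between /r/ and /k/) fails the environment for rule 1, so it stays [u].
/k/ (word-final) is in the target of rule 2 but the environment (immediately before a stressed vowel) is not met → [k].

[peˈkʰeːjuːzuːruk]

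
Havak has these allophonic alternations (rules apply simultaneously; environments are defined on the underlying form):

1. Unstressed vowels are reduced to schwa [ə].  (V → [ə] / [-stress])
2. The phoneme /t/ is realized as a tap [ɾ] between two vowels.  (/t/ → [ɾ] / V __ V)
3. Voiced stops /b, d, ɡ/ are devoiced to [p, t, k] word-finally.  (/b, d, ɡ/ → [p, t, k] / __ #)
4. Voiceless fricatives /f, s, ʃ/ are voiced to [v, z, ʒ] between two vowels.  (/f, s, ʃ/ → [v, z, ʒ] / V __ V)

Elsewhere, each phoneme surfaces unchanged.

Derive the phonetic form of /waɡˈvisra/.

[wəɡˈvisrə]

/w/ — not in any rule's target class → [w].
/a/ (between /w/ and /ɡ/): in an unstressed syllable, so rule 1 applies → [ə].
/ɡ/ — between /a/ and /v/; rule 3 does not apply here → [ɡ].
/v/ (between /ɡ/ and /i/): no rule targets it → [v].
/i/ (between /v/ and /s/) fails the environment for rule 1, so it stays [i].
/s/ (between /i/ and /r/) fails the environment for rule 4, so it stays [s].
/r/ (between /s/ and /a/) is unaffected → [r].
/a/ meets the environment for rule 1 (in an unstressed syllable) → [ə].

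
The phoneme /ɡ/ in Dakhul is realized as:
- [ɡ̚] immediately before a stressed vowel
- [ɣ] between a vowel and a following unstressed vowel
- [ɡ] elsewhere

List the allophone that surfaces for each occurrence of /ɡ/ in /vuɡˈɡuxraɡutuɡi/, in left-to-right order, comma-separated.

Occurrence 1 (position 3): no conditioning environment matches → elsewhere allophone [ɡ].
Occurrence 2 (position 4): immediately before a stressed vowel → [ɡ̚].
Occurrence 3 (position 9): between a vowel and a following unstressed vowel → [ɣ].
Occurrence 4 (position 13): between a vowel and a following unstressed vowel → [ɣ].

[ɡ], [ɡ̚], [ɣ], [ɣ]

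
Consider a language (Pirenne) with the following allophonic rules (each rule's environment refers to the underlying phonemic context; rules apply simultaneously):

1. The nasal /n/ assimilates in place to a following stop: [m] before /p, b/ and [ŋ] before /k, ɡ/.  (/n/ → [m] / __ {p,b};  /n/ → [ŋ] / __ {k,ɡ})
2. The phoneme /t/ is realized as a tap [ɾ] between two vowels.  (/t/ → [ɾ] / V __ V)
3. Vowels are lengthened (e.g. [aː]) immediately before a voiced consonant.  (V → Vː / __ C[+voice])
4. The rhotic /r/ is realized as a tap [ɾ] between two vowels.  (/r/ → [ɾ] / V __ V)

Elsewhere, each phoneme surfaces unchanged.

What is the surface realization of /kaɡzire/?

[kaːɡziːɾe]

/k/ — not in any rule's target class → [k].
/a/ — between /k/ and /ɡ/, before a voiced consonant — surfaces as [aː] (rule 3).
/ɡ/ — not in any rule's target class → [ɡ].
/z/ (between /ɡ/ and /i/): no rule targets it → [z].
/i/ (between /z/ and /r/): before a voiced consonant, so rule 3 applies → [iː].
/r/ meets the environment for rule 4 (between two vowels) → [ɾ].
/e/ (word-final) is in the target of rule 3 but the environment (before a voiced consonant) is not met → [e].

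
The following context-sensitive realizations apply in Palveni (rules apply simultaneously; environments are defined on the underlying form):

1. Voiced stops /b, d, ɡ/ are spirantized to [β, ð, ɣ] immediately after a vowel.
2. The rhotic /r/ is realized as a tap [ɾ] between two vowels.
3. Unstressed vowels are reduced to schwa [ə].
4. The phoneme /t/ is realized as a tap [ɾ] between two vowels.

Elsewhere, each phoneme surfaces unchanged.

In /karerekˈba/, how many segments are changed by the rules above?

5

Segments that undergo a rule: /a/ → [ə] (rule 3); /r/ → [ɾ] (rule 2); /e/ → [ə] (rule 3); /r/ → [ɾ] (rule 2); /e/ → [ə] (rule 3).
All other segments surface unchanged.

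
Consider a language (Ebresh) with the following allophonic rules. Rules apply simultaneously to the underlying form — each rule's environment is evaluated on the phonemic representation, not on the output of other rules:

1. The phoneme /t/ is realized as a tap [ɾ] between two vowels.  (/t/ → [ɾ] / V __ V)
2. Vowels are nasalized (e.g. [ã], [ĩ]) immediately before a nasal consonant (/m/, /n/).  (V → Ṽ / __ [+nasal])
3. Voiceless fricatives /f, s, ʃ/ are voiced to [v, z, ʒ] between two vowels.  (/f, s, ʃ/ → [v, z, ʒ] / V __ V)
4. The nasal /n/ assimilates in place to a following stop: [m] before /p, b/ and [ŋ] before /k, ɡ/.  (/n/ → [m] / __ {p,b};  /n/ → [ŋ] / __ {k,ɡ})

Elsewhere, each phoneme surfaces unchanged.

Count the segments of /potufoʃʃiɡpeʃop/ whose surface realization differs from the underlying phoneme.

3

Segments that undergo a rule: /t/ → [ɾ] (rule 1); /f/ → [v] (rule 3); /ʃ/ → [ʒ] (rule 3).
All other segments surface unchanged.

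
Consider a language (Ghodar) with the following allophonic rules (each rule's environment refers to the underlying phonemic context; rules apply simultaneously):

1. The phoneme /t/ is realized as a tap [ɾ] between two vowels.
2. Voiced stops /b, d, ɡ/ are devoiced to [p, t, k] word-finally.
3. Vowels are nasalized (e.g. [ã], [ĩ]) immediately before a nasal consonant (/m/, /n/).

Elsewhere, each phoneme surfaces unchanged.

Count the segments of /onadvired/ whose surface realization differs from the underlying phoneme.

2

Segments that undergo a rule: /o/ → [õ] (rule 3); /d/ → [t] (rule 2).
All other segments surface unchanged.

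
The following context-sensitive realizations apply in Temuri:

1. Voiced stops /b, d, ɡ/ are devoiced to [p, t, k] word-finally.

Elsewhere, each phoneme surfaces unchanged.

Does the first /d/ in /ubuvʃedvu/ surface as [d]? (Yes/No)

Yes

/d/ (between /e/ and /v/): rule 1 targets it, but not word-finally → unchanged [d].
The actual realization is [d], which matches [d].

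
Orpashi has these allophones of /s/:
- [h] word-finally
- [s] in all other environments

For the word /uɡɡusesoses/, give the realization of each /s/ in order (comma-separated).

[s], [s], [s], [h]

Occurrence 1 (position 5): no conditioning environment matches → elsewhere allophone [s].
Occurrence 2 (position 7): no conditioning environment matches → elsewhere allophone [s].
Occurrence 3 (position 9): no conditioning environment matches → elsewhere allophone [s].
Occurrence 4 (position 11): word-finally → [h].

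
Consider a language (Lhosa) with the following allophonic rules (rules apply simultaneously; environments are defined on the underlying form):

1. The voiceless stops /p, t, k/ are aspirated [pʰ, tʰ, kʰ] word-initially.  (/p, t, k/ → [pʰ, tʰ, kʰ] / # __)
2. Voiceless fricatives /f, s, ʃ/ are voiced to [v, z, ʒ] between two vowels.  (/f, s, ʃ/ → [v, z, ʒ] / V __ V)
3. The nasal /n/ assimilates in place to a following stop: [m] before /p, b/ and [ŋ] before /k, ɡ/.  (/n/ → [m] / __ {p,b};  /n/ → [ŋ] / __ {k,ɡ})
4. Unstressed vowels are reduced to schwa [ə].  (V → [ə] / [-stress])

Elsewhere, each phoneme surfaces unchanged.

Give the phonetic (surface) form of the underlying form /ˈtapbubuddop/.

/t/ — word-initial, word-initially — surfaces as [tʰ] (rule 1).
/a/ (between /t/ and /p/) is in the target of rule 4 but the environment (in an unstressed syllable) is not met → [a].
/p/ (between /a/ and /b/): rule 1 targets it, but not word-initially → unchanged [p].
/b/ — not in any rule's target class → [b].
/u/ meets the environment for rule 4 (in an unstressed syllable) → [ə].
/b/ — not in any rule's target class → [b].
/u/ — between /b/ and /d/, in an unstressed syllable — surfaces as [ə] (rule 4).
/d/ stays [d].
/d/ (between /d/ and /o/): no rule targets it → [d].
/o/ — between /d/ and /p/, in an unstressed syllable — surfaces as [ə] (rule 4).
/p/ — word-final; rule 1 does not apply here → [p].

[ˈtʰapbəbəddəp]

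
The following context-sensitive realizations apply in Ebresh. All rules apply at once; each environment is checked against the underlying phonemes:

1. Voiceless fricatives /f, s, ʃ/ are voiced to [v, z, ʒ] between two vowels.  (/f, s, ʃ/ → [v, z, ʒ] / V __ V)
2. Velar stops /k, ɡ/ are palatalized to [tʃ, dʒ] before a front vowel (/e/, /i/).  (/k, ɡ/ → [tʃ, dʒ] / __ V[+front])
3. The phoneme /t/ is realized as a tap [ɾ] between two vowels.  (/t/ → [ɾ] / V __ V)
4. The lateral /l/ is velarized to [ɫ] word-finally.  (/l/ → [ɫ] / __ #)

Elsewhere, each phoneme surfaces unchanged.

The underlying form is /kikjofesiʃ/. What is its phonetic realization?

[tʃikjoveziʃ]

Rule 2 applies to /k/ (word-initial: before a front vowel) → [tʃ].
/i/ (between /k/ and /k/): no rule targets it → [i].
/k/ (between /i/ and /j/) fails the environment for rule 2, so it stays [k].
/j/ stays [j].
/o/ (between /j/ and /f/): no rule targets it → [o].
/f/ meets the environment for rule 1 (between two vowels) → [v].
/e/ (between /f/ and /s/): no rule targets it → [e].
/s/ (between /e/ and /i/): between two vowels, so rule 1 applies → [z].
/i/ stays [i].
/ʃ/ (word-final): rule 1 targets it, but not between two vowels → unchanged [ʃ].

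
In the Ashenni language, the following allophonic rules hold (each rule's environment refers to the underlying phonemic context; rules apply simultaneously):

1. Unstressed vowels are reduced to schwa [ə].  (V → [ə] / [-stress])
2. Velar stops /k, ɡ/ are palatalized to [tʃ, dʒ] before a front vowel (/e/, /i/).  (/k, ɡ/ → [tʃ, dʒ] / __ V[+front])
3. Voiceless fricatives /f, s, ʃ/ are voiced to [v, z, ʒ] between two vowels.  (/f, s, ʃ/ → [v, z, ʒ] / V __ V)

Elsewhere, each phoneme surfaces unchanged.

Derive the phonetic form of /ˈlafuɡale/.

[ˈlavəɡələ]

/l/ (word-initial): no rule targets it → [l].
/a/ (between /l/ and /f/) fails the environment for rule 1, so it stays [a].
/f/ (between /a/ and /u/): between two vowels, so rule 3 applies → [v].
/u/ meets the environment for rule 1 (in an unstressed syllable) → [ə].
/ɡ/ (between /u/ and /a/): rule 2 targets it, but not before a front vowel → unchanged [ɡ].
/a/ (between /ɡ/ and /l/) occurs in an unstressed syllable → [ə] by rule 1.
/l/ — not in any rule's target class → [l].
/e/ meets the environment for rule 1 (in an unstressed syllable) → [ə].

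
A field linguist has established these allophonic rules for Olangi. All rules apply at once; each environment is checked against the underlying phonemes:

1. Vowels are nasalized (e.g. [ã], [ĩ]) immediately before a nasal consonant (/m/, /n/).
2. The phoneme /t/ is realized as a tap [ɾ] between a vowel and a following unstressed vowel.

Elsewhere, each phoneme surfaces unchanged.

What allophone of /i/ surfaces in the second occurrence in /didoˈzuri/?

[i]

/i/ (word-final) is in the target of rule 1 but the environment (before a nasal consonant) is not met → [i].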